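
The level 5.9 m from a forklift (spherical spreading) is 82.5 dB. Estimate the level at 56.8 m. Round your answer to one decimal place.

For a point source, L₂ = L₁ − 20·log₁₀(r₂/r₁).
L₂ = 82.5 − 20·log₁₀(56.8/5.9) = 82.5 − 19.670 = 62.83 dB.

62.8 dB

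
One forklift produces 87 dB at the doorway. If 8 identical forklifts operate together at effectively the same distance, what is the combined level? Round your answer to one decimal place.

With 8 equal, uncorrelated contributions the intensity is 8× that of one unit, giving a rise of 10·log₁₀ 8.
L_total = 87 + 10·log₁₀(8) = 87 + 9.031 = 96.03 dB.

96.0 dB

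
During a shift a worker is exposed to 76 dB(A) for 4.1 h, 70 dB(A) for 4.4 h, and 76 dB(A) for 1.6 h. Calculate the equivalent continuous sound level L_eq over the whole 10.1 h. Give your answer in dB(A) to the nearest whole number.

74 dB(A)

The energy average is taken in the linear domain: L_eq = 10·log₁₀[(Σ tᵢ·10^(Lᵢ/10))/T], T = 10.1 h.
Σ tᵢ·10^(Lᵢ/10) = 4.1·10^(76/10) + 4.4·10^(70/10) + 1.6·10^(76/10) = 2.709e+08.
L_eq = 10·log₁₀(2.709e+08/10.1) = 74.29 dB(A).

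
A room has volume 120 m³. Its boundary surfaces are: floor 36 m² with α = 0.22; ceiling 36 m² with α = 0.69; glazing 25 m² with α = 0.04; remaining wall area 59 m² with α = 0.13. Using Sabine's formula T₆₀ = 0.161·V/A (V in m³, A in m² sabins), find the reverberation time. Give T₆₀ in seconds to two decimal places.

Total absorption A = 36·0.22 + 36·0.69 + 25·0.04 + 59·0.13 = 41.43 m² sabins.
T₆₀ = 0.161·V/A = 0.161·120/41.43 = 0.466 s.

0.47 s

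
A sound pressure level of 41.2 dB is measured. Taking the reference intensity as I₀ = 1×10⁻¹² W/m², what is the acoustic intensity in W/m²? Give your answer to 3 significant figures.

1.32e-08 W/m²

I = I₀·10^(L/10) = 10⁻¹² × 10^(41.2/10) = 10^(-7.880).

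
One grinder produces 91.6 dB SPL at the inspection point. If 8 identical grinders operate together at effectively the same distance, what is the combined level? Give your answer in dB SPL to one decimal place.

100.6 dB SPL

L_total = L₁ + 10·log₁₀ N for N identical incoherent sources.
L_total = 91.6 + 10·log₁₀(8) = 91.6 + 9.031 = 100.63 dB SPL.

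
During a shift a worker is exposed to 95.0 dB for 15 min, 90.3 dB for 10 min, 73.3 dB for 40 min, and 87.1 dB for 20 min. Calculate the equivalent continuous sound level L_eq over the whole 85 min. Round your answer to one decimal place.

89.1 dB

The energy average is taken in the linear domain: L_eq = 10·log₁₀[(Σ tᵢ·10^(Lᵢ/10))/T], T = 85 min.
Σ tᵢ·10^(Lᵢ/10) = 15·10^(95.0/10) + 10·10^(90.3/10) + 40·10^(73.3/10) + 20·10^(87.1/10) = 6.926e+10.
L_eq = 10·log₁₀(6.926e+10/85) = 89.11 dB.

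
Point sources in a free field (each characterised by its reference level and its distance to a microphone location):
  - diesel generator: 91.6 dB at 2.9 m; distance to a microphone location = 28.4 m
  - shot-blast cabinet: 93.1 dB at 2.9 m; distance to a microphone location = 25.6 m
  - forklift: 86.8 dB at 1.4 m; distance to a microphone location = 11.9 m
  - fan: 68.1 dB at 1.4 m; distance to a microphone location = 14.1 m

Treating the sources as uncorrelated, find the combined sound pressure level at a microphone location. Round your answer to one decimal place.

First find each source's level at the receiver (point-source: −20·log₁₀(r/r_ref)), then combine on an intensity basis.
diesel generator: 91.6 − 20·log₁₀(28.4/2.9) = 91.6 − 19.82 = 71.78 dB.
shot-blast cabinet: 93.1 − 20·log₁₀(25.6/2.9) = 93.1 − 18.92 = 74.18 dB.
forklift: 86.8 − 20·log₁₀(11.9/1.4) = 86.8 − 18.59 = 68.21 dB.
fan: 68.1 − 20·log₁₀(14.1/1.4) = 68.1 − 20.06 = 48.04 dB.
Σ 10^(L/10) = 4.796e+07 → L_total = 10·log₁₀(4.796e+07) = 76.81 dB.

76.8 dB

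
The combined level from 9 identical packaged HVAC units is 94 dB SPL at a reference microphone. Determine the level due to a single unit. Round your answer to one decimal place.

9 equal contributions raise the level by 10·log₁₀ 9 = 9.542 dB, so each unit alone gives 94 − 9.542.

84.5 dB SPL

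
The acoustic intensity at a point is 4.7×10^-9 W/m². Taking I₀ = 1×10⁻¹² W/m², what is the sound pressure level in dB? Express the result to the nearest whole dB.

L = 10·log₁₀(I/I₀) = 10·log₁₀(4.7×10^-9/10⁻¹²) = 10·log₁₀(4.7×10^3).
L = 10·(0.6721 + 3) = 36.72 dB.

37 dB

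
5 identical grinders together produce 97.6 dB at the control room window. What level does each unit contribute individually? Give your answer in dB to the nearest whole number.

91 dB

Dividing the total intensity by 5 lowers the level by 10·log₁₀ 5 = 6.990 dB: L₁ = 97.6 − 6.990.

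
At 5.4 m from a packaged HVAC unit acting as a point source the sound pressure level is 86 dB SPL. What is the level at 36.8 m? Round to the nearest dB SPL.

69 dB SPL

Spherical spreading from a point source gives a 20·log₁₀(r₂/r₁) drop.
L₂ = 86 − 20·log₁₀(36.8/5.4) = 86 − 16.669 = 69.33 dB SPL.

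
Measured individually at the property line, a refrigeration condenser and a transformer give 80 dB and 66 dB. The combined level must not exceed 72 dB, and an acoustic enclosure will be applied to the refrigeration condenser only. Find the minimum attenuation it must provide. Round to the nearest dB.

9 dB

Fixed contribution from the other source: Σ 10^(L/10) = 10^(66/10) = 3.981e+06 (66.00 dB).
To meet 72 dB overall, the treated refrigeration condenser may contribute at most 10^(72/10) − 3.981e+06 = 1.187e+07, i.e. 70.74 dB.
So the refrigeration condenser must be reduced from 80 to 70.74 dB: IL = 9.26 dB.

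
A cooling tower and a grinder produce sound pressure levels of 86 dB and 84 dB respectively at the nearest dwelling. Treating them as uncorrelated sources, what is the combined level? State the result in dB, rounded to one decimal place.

88.1 dB

For uncorrelated sources the intensities add, so convert each level to linear form, sum, and take 10·log₁₀ of the total.
Σ 10^(L/10) = 10^(86/10) + 10^(84/10) = 6.493e+08.
L_total = 10·log₁₀(6.493e+08) = 88.12 dB.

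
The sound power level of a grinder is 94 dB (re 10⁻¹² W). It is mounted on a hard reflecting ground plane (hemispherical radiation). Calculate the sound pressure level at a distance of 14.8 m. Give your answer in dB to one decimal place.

62.6 dB

Free-field hemispherical radiation: L_p = L_w − 10·log₁₀(2π·r²), r = 14.8 m.
2π·r² = 1376 m², 10·log₁₀ of that is 31.387 dB.
L_p = 94 − 31.387 = 62.61 dB.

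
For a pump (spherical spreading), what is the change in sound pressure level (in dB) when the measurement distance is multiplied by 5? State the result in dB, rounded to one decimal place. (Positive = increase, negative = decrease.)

A point source loses 6 dB per doubling of distance; generally ΔL = −20·log₁₀(r₂/r₁).
ΔL = −20·log₁₀(5) = -13.98 dB.

-14.0 dB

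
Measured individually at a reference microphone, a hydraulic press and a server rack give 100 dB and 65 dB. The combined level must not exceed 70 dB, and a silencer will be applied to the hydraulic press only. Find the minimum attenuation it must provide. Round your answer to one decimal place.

Fixed contribution from the other source: Σ 10^(L/10) = 10^(65/10) = 3.162e+06 (65.00 dB).
To meet 70 dB overall, the treated hydraulic press may contribute at most 10^(70/10) − 3.162e+06 = 6.838e+06, i.e. 68.35 dB.
So the hydraulic press must be reduced from 100 to 68.35 dB: IL = 31.65 dB.

31.7 dB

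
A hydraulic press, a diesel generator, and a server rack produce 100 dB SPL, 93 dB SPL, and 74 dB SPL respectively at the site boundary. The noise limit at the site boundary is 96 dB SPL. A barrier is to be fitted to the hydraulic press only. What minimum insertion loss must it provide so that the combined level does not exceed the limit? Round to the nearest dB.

Everything except the hydraulic press sums to 10^(93/10) + 10^(74/10) = 2.020e+09 in linear terms, 93.05 dB SPL.
The limit corresponds to 10^(96/10) = 3.981e+09; subtracting the fixed part leaves 1.961e+09 for the hydraulic press, i.e. 92.92 dB SPL.
Required insertion loss = 100 − 92.92 = 7.08 dB.

7 dB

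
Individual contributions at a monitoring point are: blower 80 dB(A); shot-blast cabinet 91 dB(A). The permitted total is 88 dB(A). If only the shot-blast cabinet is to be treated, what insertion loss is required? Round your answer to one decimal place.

Everything except the shot-blast cabinet sums to 10^(80/10) = 1.000e+08 in linear terms, 80.00 dB(A).
The limit corresponds to 10^(88/10) = 6.310e+08; subtracting the fixed part leaves 5.310e+08 for the shot-blast cabinet, i.e. 87.25 dB(A).
Required insertion loss = 91 − 87.25 = 3.75 dB.

3.7 dB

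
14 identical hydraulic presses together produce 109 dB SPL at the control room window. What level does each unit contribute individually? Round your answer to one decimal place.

For N identical incoherent sources L_total = L₁ + 10·log₁₀ N, so L₁ = 109 − 10·log₁₀(14) = 109 − 11.461.

97.5 dB SPL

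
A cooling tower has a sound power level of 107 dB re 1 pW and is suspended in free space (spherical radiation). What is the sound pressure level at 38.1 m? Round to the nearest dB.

64 dB

L_p = L_w − 10·log₁₀(4π·r²) with r = 38.1 m.
4π·r² = 1.824e+04 m², 10·log₁₀ of that is 42.611 dB.
L_p = 107 − 42.611 = 64.39 dB.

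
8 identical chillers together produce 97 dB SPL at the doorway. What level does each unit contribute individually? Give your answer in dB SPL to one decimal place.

8 equal contributions raise the level by 10·log₁₀ 8 = 9.031 dB, so each unit alone gives 97 − 9.031.

88.0 dB SPL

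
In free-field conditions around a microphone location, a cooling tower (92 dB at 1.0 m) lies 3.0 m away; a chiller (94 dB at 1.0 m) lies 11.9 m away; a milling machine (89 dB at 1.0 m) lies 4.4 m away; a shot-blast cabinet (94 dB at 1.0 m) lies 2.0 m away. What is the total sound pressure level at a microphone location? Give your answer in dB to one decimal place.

89.4 dB

Apply inverse-square spreading to bring every level to the receiver, then sum 10^(L/10).
cooling tower: 92 − 20·log₁₀(3.0/1.0) = 92 − 9.54 = 82.46 dB.
chiller: 94 − 20·log₁₀(11.9/1.0) = 94 − 21.51 = 72.49 dB.
milling machine: 89 − 20·log₁₀(4.4/1.0) = 89 − 12.87 = 76.13 dB.
shot-blast cabinet: 94 − 20·log₁₀(2.0/1.0) = 94 − 6.02 = 87.98 dB.
Σ 10^(L/10) = 8.628e+08 → L_total = 10·log₁₀(8.628e+08) = 89.36 dB.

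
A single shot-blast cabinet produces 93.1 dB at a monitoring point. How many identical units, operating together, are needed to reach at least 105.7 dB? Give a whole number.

The shortfall is 105.7 − 93.1 = 12.6 dB, and N units add 10·log₁₀ N, so need 10·log₁₀ N ≥ 12.6.
N ≥ 10^(12.6/10) = 18.197, so N = 19.

19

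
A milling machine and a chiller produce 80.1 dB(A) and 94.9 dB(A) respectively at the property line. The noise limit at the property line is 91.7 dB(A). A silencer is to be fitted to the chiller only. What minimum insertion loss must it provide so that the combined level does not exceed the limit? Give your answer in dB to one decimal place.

3.5 dB

The untreated sources together contribute 10^(80.1/10) = 1.023e+08, i.e. 80.10 dB(A).
To meet 91.7 dB(A) overall, the treated chiller may contribute at most 10^(91.7/10) − 1.023e+08 = 1.377e+09, i.e. 91.39 dB(A).
So the chiller must be reduced from 94.9 to 91.39 dB(A): IL = 3.51 dB.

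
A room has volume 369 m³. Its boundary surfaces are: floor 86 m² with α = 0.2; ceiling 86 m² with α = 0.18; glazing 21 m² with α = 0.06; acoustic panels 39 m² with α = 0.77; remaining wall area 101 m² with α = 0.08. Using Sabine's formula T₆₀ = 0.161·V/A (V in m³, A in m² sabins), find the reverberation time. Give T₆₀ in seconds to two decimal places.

0.82 s

Summing Sᵢαᵢ: 86·0.2 + 86·0.18 + 21·0.06 + 39·0.77 + 101·0.08 = 72.05 m².
T₆₀ = 0.161 × 369 / 72.05 = 0.825 s.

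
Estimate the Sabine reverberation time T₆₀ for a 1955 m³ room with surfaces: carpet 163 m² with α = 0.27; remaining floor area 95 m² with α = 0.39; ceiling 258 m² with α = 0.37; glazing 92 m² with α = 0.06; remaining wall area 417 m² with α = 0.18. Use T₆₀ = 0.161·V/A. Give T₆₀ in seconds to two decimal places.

1.22 s

Total absorption A = 163·0.27 + 95·0.39 + 258·0.37 + 92·0.06 + 417·0.18 = 257.10 m² sabins.
T₆₀ = 0.161·V/A = 0.161·1955/257.10 = 1.224 s.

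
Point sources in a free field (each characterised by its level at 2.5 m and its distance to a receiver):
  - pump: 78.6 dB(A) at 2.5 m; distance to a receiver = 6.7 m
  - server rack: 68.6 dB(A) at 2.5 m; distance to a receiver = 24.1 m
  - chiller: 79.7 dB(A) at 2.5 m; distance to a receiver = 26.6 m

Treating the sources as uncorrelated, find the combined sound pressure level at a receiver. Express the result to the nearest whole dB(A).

Apply inverse-square spreading to bring every level to the receiver, then sum 10^(L/10).
pump: 78.6 − 20·log₁₀(6.7/2.5) = 78.6 − 8.56 = 70.04 dB(A).
server rack: 68.6 − 20·log₁₀(24.1/2.5) = 68.6 − 19.68 = 48.92 dB(A).
chiller: 79.7 − 20·log₁₀(26.6/2.5) = 79.7 − 20.54 = 59.16 dB(A).
Σ 10^(L/10) = 1.099e+07 → L_total = 10·log₁₀(1.099e+07) = 70.41 dB(A).

70 dB(A)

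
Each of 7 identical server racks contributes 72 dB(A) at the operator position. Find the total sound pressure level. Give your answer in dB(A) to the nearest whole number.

With 7 equal, uncorrelated contributions the intensity is 7× that of one unit, giving a rise of 10·log₁₀ 7.
L_total = 72 + 10·log₁₀(7) = 72 + 8.451 = 80.45 dB(A).

80 dB(A)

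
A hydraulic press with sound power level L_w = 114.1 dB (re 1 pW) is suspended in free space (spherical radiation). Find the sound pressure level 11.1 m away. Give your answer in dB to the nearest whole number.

Free-field spherical radiation: L_p = L_w − 10·log₁₀(4π·r²), r = 11.1 m.
4π·r² = 1548 m², 10·log₁₀ of that is 31.899 dB.
L_p = 114.1 − 31.899 = 82.20 dB.

82 dB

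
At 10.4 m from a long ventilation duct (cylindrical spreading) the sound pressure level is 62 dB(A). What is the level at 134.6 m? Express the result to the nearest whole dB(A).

Line-source attenuation: ΔL = 10·log₁₀(r₂/r₁) = 10·log₁₀(134.6/10.4) = 11.120 dB.
L₂ = 62 − 10·log₁₀(134.6/10.4) = 62 − 11.120 = 50.88 dB(A).

51 dB(A)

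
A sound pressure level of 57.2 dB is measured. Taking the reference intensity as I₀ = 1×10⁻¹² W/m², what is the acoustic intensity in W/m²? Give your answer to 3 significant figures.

I = I₀·10^(L/10) = 10⁻¹² × 10^(57.2/10) = 10^(-6.280).

5.25e-07 W/m²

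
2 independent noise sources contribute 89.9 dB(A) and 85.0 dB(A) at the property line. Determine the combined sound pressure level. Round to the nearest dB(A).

Incoherent sources combine by intensity addition: L_total = 10·log₁₀(Σ 10^(L_i/10)).
Σ 10^(L/10) = 10^(89.9/10) + 10^(85.0/10) = 1.293e+09.
L_total = 10·log₁₀(1.293e+09) = 91.12 dB(A).

91 dB(A)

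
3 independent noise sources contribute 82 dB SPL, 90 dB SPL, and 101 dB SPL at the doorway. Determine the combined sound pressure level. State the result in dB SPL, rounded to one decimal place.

101.4 dB SPL

For uncorrelated sources the intensities add, so convert each level to linear form, sum, and take 10·log₁₀ of the total.
Σ 10^(L/10) = 10^(82/10) + 10^(90/10) + 10^(101/10) = 1.375e+10.
L_total = 10·log₁₀(1.375e+10) = 101.38 dB SPL.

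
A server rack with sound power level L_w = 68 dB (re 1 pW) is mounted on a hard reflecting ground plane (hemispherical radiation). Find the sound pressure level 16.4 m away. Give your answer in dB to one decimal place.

The power spreads over a hemisphere of area 2π·r², so L_p = L_w − 10·log₁₀(2π·r²).
2π·r² = 1690 m², 10·log₁₀ of that is 32.279 dB.
L_p = 68 − 32.279 = 35.72 dB.

35.7 dB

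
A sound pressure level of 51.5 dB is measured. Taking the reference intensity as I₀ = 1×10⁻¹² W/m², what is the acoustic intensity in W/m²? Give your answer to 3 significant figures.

I = I₀·10^(L/10) = 10⁻¹² × 10^(51.5/10) = 10^(-6.850).

1.41e-07 W/m²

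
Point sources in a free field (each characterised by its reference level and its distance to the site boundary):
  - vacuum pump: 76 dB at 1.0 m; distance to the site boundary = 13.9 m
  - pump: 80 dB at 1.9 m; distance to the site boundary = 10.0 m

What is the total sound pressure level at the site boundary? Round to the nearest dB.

66 dB

First find each source's level at the receiver (point-source: −20·log₁₀(r/r_ref)), then combine on an intensity basis.
vacuum pump: 76 − 20·log₁₀(13.9/1.0) = 76 − 22.86 = 53.14 dB.
pump: 80 − 20·log₁₀(10.0/1.9) = 80 − 14.42 = 65.58 dB.
Σ 10^(L/10) = 3.816e+06 → L_total = 10·log₁₀(3.816e+06) = 65.82 dB.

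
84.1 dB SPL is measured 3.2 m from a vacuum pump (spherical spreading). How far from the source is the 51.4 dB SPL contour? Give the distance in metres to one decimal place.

Point-source spreading drops the level by 20·log₁₀(r₂/r₁); inverting, r₂/r₁ = 10^(ΔL/20).
r₂ = 3.2·10^((84.1−51.4)/20) = 3.2·10^(32.7/20) = 138.09 m.

138.1 m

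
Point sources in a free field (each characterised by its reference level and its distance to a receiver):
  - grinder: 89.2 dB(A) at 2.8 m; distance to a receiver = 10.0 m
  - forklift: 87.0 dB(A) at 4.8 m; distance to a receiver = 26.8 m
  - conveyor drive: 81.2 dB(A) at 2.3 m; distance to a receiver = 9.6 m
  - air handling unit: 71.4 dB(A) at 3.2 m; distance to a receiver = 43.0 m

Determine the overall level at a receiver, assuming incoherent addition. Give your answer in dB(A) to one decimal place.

79.5 dB(A)

Propagate each source to the receiver with L = L_ref − 20·log₁₀(r/r_ref), then add intensities.
grinder: 89.2 − 20·log₁₀(10.0/2.8) = 89.2 − 11.06 = 78.14 dB(A).
forklift: 87.0 − 20·log₁₀(26.8/4.8) = 87.0 − 14.94 = 72.06 dB(A).
conveyor drive: 81.2 − 20·log₁₀(9.6/2.3) = 81.2 − 12.41 = 68.79 dB(A).
air handling unit: 71.4 − 20·log₁₀(43.0/3.2) = 71.4 − 22.57 = 48.83 dB(A).
Σ 10^(L/10) = 8.893e+07 → L_total = 10·log₁₀(8.893e+07) = 79.49 dB(A).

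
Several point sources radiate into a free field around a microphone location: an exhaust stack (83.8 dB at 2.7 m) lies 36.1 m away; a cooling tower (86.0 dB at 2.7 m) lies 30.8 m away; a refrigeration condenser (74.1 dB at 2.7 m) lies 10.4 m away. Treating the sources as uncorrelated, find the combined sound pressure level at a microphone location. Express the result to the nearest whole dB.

First find each source's level at the receiver (point-source: −20·log₁₀(r/r_ref)), then combine on an intensity basis.
exhaust stack: 83.8 − 20·log₁₀(36.1/2.7) = 83.8 − 22.52 = 61.28 dB.
cooling tower: 86.0 − 20·log₁₀(30.8/2.7) = 86.0 − 21.14 = 64.86 dB.
refrigeration condenser: 74.1 − 20·log₁₀(10.4/2.7) = 74.1 − 11.71 = 62.39 dB.
Σ 10^(L/10) = 6.134e+06 → L_total = 10·log₁₀(6.134e+06) = 67.88 dB.

68 dB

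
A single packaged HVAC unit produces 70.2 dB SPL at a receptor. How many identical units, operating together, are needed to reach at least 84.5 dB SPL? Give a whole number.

27

The shortfall is 84.5 − 70.2 = 14.3 dB, and N units add 10·log₁₀ N, so need 10·log₁₀ N ≥ 14.3.
N ≥ 10^(14.3/10) = 26.915, so N = 27.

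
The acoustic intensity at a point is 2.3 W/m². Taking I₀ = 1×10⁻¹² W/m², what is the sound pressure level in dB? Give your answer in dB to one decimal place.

123.6 dB

L = 10·log₁₀(I/I₀) = 10·log₁₀(2.3/10⁻¹²) = 10·log₁₀(2.3×10^12).
L = 10·(0.3617 + 12) = 123.62 dB.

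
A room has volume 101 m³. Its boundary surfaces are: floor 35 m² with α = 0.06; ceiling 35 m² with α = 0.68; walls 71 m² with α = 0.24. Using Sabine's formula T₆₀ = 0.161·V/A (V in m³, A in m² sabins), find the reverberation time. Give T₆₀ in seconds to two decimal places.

A = Σ Sᵢαᵢ = 35·0.06 + 35·0.68 + 71·0.24 = 42.94 m².
T₆₀ = 0.161 × 101 / 42.94 = 0.379 s.

0.38 s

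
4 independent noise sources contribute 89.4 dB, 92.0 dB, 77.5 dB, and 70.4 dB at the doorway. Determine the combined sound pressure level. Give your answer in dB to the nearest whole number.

For uncorrelated sources the intensities add, so convert each level to linear form, sum, and take 10·log₁₀ of the total.
Σ 10^(L/10) = 10^(89.4/10) + 10^(92.0/10) + 10^(77.5/10) + 10^(70.4/10) = 2.523e+09.
L_total = 10·log₁₀(2.523e+09) = 94.02 dB.

94 dB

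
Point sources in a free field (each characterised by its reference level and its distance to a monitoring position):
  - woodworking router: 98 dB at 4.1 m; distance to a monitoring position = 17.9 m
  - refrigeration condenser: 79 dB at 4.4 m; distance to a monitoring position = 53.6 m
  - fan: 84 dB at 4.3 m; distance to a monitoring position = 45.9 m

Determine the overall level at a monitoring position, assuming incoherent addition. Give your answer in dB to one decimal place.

Apply inverse-square spreading to bring every level to the receiver, then sum 10^(L/10).
woodworking router: 98 − 20·log₁₀(17.9/4.1) = 98 − 12.80 = 85.20 dB.
refrigeration condenser: 79 − 20·log₁₀(53.6/4.4) = 79 − 21.71 = 57.29 dB.
fan: 84 − 20·log₁₀(45.9/4.3) = 84 − 20.57 = 63.43 dB.
Σ 10^(L/10) = 3.338e+08 → L_total = 10·log₁₀(3.338e+08) = 85.23 dB.

85.2 dB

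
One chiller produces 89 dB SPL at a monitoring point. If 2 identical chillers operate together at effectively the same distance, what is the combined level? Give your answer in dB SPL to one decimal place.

92.0 dB SPL

L_total = L₁ + 10·log₁₀ N for N identical incoherent sources.
L_total = 89 + 10·log₁₀(2) = 89 + 3.010 = 92.01 dB SPL.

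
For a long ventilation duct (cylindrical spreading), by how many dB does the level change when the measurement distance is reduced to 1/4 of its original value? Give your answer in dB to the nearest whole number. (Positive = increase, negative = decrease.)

A line source loses 3 dB per doubling of distance; generally ΔL = −10·log₁₀(r₂/r₁).
ΔL = −10·log₁₀(0.25) = +6.02 dB.

+6 dB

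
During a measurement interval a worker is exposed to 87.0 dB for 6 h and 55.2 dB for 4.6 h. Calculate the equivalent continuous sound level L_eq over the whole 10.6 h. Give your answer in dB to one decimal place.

84.5 dB

The energy average is taken in the linear domain: L_eq = 10·log₁₀[(Σ tᵢ·10^(Lᵢ/10))/T], T = 10.6 h.
Σ tᵢ·10^(Lᵢ/10) = 6·10^(87.0/10) + 4.6·10^(55.2/10) = 3.009e+09.
L_eq = 10·log₁₀(3.009e+09/10.6) = 84.53 dB.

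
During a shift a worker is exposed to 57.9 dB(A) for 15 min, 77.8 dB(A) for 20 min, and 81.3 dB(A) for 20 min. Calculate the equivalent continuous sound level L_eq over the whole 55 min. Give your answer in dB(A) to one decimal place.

L_eq = 10·log₁₀[(1/T)·Σ tᵢ·10^(Lᵢ/10)] with T = 55 min.
Σ tᵢ·10^(Lᵢ/10) = 15·10^(57.9/10) + 20·10^(77.8/10) + 20·10^(81.3/10) = 3.912e+09.
L_eq = 10·log₁₀(3.912e+09/55) = 78.52 dB(A).

78.5 dB(A)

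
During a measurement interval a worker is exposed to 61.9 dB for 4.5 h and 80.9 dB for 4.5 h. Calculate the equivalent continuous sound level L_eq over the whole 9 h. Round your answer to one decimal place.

L_eq = 10·log₁₀[(1/T)·Σ tᵢ·10^(Lᵢ/10)] with T = 9 h.
Σ tᵢ·10^(Lᵢ/10) = 4.5·10^(61.9/10) + 4.5·10^(80.9/10) = 5.606e+08.
L_eq = 10·log₁₀(5.606e+08/9) = 77.94 dB.

77.9 dB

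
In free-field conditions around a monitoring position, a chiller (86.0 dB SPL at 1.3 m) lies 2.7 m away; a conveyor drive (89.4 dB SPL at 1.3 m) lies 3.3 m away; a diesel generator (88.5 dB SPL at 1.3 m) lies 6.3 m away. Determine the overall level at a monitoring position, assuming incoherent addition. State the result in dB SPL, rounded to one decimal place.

84.1 dB SPL

First find each source's level at the receiver (point-source: −20·log₁₀(r/r_ref)), then combine on an intensity basis.
chiller: 86.0 − 20·log₁₀(2.7/1.3) = 86.0 − 6.35 = 79.65 dB SPL.
conveyor drive: 89.4 − 20·log₁₀(3.3/1.3) = 89.4 − 8.09 = 81.31 dB SPL.
diesel generator: 88.5 − 20·log₁₀(6.3/1.3) = 88.5 − 13.71 = 74.79 dB SPL.
Σ 10^(L/10) = 2.576e+08 → L_total = 10·log₁₀(2.576e+08) = 84.11 dB SPL.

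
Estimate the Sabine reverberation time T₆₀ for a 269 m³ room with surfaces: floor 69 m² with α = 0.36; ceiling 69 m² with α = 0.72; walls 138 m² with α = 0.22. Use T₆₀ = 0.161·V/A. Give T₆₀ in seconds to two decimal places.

A = Σ Sᵢαᵢ = 69·0.36 + 69·0.72 + 138·0.22 = 104.88 m².
T₆₀ = 0.161 × 269 / 104.88 = 0.413 s.

0.41 s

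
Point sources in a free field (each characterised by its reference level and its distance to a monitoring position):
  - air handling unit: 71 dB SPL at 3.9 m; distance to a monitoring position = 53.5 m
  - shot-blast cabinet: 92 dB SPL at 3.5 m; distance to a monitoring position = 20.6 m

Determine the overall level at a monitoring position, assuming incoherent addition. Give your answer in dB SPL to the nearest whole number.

Apply inverse-square spreading to bring every level to the receiver, then sum 10^(L/10).
air handling unit: 71 − 20·log₁₀(53.5/3.9) = 71 − 22.75 = 48.25 dB SPL.
shot-blast cabinet: 92 − 20·log₁₀(20.6/3.5) = 92 − 15.40 = 76.60 dB SPL.
Σ 10^(L/10) = 4.582e+07 → L_total = 10·log₁₀(4.582e+07) = 76.61 dB SPL.

77 dB SPL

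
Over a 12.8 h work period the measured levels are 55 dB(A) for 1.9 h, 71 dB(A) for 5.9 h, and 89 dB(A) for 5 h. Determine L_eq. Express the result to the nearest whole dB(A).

L_eq = 10·log₁₀[(1/T)·Σ tᵢ·10^(Lᵢ/10)] with T = 12.8 h.
Σ tᵢ·10^(Lᵢ/10) = 1.9·10^(55/10) + 5.9·10^(71/10) + 5·10^(89/10) = 4.047e+09.
L_eq = 10·log₁₀(4.047e+09/12.8) = 85.00 dB(A).

85 dB(A)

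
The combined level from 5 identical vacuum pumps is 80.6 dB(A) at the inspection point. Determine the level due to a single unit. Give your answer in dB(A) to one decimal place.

73.6 dB(A)

Dividing the total intensity by 5 lowers the level by 10·log₁₀ 5 = 6.990 dB: L₁ = 80.6 − 6.990.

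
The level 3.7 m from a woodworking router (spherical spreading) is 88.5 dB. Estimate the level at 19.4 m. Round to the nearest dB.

74 dB

Point-source attenuation: ΔL = 20·log₁₀(r₂/r₁) = 20·log₁₀(19.4/3.7) = 14.392 dB.
L₂ = 88.5 − 20·log₁₀(19.4/3.7) = 88.5 − 14.392 = 74.11 dB.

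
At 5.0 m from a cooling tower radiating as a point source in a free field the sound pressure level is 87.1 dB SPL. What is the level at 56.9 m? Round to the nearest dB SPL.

66 dB SPL

For a point source, L₂ = L₁ − 20·log₁₀(r₂/r₁).
L₂ = 87.1 − 20·log₁₀(56.9/5.0) = 87.1 − 21.123 = 65.98 dB SPL.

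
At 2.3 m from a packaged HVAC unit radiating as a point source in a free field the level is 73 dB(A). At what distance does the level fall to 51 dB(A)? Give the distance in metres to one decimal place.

29.0 m

The 22.0 dB drop corresponds to a distance ratio of 10^(22.0/20) for a point source.
r₂ = 2.3·10^((73−51)/20) = 2.3·10^(22.0/20) = 28.96 m.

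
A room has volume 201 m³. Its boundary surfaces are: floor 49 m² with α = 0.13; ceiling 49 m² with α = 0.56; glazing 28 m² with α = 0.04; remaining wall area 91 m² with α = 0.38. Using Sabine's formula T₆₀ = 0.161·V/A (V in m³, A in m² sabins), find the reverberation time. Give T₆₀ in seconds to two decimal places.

0.47 s

Summing Sᵢαᵢ: 49·0.13 + 49·0.56 + 28·0.04 + 91·0.38 = 69.51 m².
T₆₀ = 0.161 × 201 / 69.51 = 0.466 s.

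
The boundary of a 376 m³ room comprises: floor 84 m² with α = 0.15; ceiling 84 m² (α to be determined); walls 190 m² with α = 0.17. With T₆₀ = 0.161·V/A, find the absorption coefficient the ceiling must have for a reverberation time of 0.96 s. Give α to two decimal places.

0.22

Required total absorption A = 0.161·376/0.96 = 63.06 m².
Absorption from the other surfaces = 84·0.15 + 190·0.17 = 44.90 m², so the ceiling must supply 18.16 m² over 84 m².
α = 18.16/84 = 0.216.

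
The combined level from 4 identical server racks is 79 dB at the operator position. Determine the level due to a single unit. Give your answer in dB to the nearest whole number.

For N identical incoherent sources L_total = L₁ + 10·log₁₀ N, so L₁ = 79 − 10·log₁₀(4) = 79 − 6.021.

73 dB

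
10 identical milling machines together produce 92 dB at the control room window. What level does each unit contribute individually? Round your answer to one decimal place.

For N identical incoherent sources L_total = L₁ + 10·log₁₀ N, so L₁ = 92 − 10·log₁₀(10) = 92 − 10.000.

82.0 dB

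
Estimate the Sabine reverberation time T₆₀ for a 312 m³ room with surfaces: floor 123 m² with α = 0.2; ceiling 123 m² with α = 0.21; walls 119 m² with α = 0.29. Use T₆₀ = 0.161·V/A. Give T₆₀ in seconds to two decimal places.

Summing Sᵢαᵢ: 123·0.2 + 123·0.21 + 119·0.29 = 84.94 m².
T₆₀ = 0.161·V/A = 0.161·312/84.94 = 0.591 s.

0.59 s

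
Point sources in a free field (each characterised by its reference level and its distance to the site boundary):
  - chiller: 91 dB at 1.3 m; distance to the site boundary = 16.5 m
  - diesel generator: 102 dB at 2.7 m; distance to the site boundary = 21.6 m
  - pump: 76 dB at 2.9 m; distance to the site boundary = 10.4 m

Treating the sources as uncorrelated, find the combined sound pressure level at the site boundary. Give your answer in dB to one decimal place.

Propagate each source to the receiver with L = L_ref − 20·log₁₀(r/r_ref), then add intensities.
chiller: 91 − 20·log₁₀(16.5/1.3) = 91 − 22.07 = 68.93 dB.
diesel generator: 102 − 20·log₁₀(21.6/2.7) = 102 − 18.06 = 83.94 dB.
pump: 76 − 20·log₁₀(10.4/2.9) = 76 − 11.09 = 64.91 dB.
Σ 10^(L/10) = 2.585e+08 → L_total = 10·log₁₀(2.585e+08) = 84.13 dB.

84.1 dB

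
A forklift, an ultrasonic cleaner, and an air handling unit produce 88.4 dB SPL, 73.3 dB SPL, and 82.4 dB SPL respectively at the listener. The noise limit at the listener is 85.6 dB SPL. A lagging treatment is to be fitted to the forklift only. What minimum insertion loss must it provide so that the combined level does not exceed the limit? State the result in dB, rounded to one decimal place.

6.1 dB

The untreated sources together contribute 10^(73.3/10) + 10^(82.4/10) = 1.952e+08, i.e. 82.90 dB SPL.
To meet 85.6 dB SPL overall, the treated forklift may contribute at most 10^(85.6/10) − 1.952e+08 = 1.679e+08, i.e. 82.25 dB SPL.
So the forklift must be reduced from 88.4 to 82.25 dB SPL: IL = 6.15 dB.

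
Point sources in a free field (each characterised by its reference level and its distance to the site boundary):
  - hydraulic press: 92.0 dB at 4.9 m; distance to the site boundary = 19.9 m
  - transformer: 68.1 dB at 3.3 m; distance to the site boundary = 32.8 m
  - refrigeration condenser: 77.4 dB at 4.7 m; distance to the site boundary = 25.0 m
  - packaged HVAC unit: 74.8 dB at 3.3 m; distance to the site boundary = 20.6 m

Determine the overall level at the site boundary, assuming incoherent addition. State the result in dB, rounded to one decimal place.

80.0 dB

Apply inverse-square spreading to bring every level to the receiver, then sum 10^(L/10).
hydraulic press: 92.0 − 20·log₁₀(19.9/4.9) = 92.0 − 12.17 = 79.83 dB.
transformer: 68.1 − 20·log₁₀(32.8/3.3) = 68.1 − 19.95 = 48.15 dB.
refrigeration condenser: 77.4 − 20·log₁₀(25.0/4.7) = 77.4 − 14.52 = 62.88 dB.
packaged HVAC unit: 74.8 − 20·log₁₀(20.6/3.3) = 74.8 − 15.91 = 58.89 dB.
Σ 10^(L/10) = 9.887e+07 → L_total = 10·log₁₀(9.887e+07) = 79.95 dB.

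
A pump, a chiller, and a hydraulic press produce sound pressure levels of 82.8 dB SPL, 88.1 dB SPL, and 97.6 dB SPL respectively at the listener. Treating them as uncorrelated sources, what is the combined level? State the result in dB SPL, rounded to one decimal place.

Incoherent sources combine by intensity addition: L_total = 10·log₁₀(Σ 10^(L_i/10)).
Σ 10^(L/10) = 10^(82.8/10) + 10^(88.1/10) + 10^(97.6/10) = 6.591e+09.
L_total = 10·log₁₀(6.591e+09) = 98.19 dB SPL.

98.2 dB SPL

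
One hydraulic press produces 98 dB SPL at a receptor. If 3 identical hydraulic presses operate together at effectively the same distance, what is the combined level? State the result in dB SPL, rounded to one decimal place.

With 3 equal, uncorrelated contributions the intensity is 3× that of one unit, giving a rise of 10·log₁₀ 3.
L_total = 98 + 10·log₁₀(3) = 98 + 4.771 = 102.77 dB SPL.

102.8 dB SPL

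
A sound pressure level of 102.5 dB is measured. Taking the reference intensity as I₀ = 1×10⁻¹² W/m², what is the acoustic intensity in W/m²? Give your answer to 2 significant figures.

I = I₀·10^(L/10) = 10⁻¹² × 10^(102.5/10) = 10^(-1.750).

0.018 W/m²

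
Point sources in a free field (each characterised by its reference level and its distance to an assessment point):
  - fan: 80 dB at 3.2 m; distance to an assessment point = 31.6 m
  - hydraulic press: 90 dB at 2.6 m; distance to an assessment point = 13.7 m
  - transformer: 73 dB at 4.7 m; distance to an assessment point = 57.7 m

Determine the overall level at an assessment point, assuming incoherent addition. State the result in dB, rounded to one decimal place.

Apply inverse-square spreading to bring every level to the receiver, then sum 10^(L/10).
fan: 80 − 20·log₁₀(31.6/3.2) = 80 − 19.89 = 60.11 dB.
hydraulic press: 90 − 20·log₁₀(13.7/2.6) = 90 − 14.43 = 75.57 dB.
transformer: 73 − 20·log₁₀(57.7/4.7) = 73 − 21.78 = 51.22 dB.
Σ 10^(L/10) = 3.717e+07 → L_total = 10·log₁₀(3.717e+07) = 75.70 dB.

75.7 dB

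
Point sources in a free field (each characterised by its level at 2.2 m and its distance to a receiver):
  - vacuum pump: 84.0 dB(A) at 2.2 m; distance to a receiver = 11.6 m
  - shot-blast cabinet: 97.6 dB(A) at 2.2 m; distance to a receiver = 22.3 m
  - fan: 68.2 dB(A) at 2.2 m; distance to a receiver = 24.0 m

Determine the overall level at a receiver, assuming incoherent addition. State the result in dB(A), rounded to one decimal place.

78.1 dB(A)

Propagate each source to the receiver with L = L_ref − 20·log₁₀(r/r_ref), then add intensities.
vacuum pump: 84.0 − 20·log₁₀(11.6/2.2) = 84.0 − 14.44 = 69.56 dB(A).
shot-blast cabinet: 97.6 − 20·log₁₀(22.3/2.2) = 97.6 − 20.12 = 77.48 dB(A).
fan: 68.2 − 20·log₁₀(24.0/2.2) = 68.2 − 20.76 = 47.44 dB(A).
Σ 10^(L/10) = 6.510e+07 → L_total = 10·log₁₀(6.510e+07) = 78.14 dB(A).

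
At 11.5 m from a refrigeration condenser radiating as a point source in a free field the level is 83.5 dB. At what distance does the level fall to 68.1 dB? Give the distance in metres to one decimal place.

The 15.4 dB drop corresponds to a distance ratio of 10^(15.4/20) for a point source.
r₂ = 11.5·10^((83.5−68.1)/20) = 11.5·10^(15.4/20) = 67.72 m.

67.7 m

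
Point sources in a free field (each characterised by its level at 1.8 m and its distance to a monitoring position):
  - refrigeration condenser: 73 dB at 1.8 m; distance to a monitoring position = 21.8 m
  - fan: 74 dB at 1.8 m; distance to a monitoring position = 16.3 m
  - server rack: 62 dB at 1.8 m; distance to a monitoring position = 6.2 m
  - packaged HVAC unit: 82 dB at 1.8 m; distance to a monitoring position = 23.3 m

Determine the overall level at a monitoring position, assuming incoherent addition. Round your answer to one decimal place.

61.8 dB

Apply inverse-square spreading to bring every level to the receiver, then sum 10^(L/10).
refrigeration condenser: 73 − 20·log₁₀(21.8/1.8) = 73 − 21.66 = 51.34 dB.
fan: 74 − 20·log₁₀(16.3/1.8) = 74 − 19.14 = 54.86 dB.
server rack: 62 − 20·log₁₀(6.2/1.8) = 62 − 10.74 = 51.26 dB.
packaged HVAC unit: 82 − 20·log₁₀(23.3/1.8) = 82 − 22.24 = 59.76 dB.
Σ 10^(L/10) = 1.522e+06 → L_total = 10·log₁₀(1.522e+06) = 61.82 dB.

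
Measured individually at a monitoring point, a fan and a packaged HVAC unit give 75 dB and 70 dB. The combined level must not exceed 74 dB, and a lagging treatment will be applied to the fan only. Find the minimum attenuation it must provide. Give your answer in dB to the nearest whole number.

Fixed contribution from the other source: Σ 10^(L/10) = 10^(70/10) = 1.000e+07 (70.00 dB).
To meet 74 dB overall, the treated fan may contribute at most 10^(74/10) − 1.000e+07 = 1.512e+07, i.e. 71.80 dB.
Required insertion loss = 75 − 71.80 = 3.20 dB.

3 dB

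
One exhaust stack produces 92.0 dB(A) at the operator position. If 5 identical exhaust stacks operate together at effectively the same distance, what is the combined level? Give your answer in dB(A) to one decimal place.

99.0 dB(A)

With 5 equal, uncorrelated contributions the intensity is 5× that of one unit, giving a rise of 10·log₁₀ 5.
L_total = 92.0 + 10·log₁₀(5) = 92.0 + 6.990 = 98.99 dB(A).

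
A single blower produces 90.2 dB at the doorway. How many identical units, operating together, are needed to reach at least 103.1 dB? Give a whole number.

20

N identical sources give L₁ + 10·log₁₀ N, so require 10·log₁₀ N ≥ 103.1 − 90.2 = 12.9 dB.
N ≥ 10^(12.9/10) = 19.498, so N = 20.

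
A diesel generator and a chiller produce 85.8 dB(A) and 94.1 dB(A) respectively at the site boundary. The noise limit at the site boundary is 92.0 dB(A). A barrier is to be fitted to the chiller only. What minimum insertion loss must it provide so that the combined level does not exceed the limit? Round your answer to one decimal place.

3.3 dB

Everything except the chiller sums to 10^(85.8/10) = 3.802e+08 in linear terms, 85.80 dB(A).
The limit corresponds to 10^(92.0/10) = 1.585e+09; subtracting the fixed part leaves 1.205e+09 for the chiller, i.e. 90.81 dB(A).
So the chiller must be reduced from 94.1 to 90.81 dB(A): IL = 3.29 dB.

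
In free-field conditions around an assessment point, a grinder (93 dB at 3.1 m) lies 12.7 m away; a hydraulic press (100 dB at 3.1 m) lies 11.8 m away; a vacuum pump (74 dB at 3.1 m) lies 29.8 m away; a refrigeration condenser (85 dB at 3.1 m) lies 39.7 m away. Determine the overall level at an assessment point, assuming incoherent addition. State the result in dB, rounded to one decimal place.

89.1 dB

Apply inverse-square spreading to bring every level to the receiver, then sum 10^(L/10).
grinder: 93 − 20·log₁₀(12.7/3.1) = 93 − 12.25 = 80.75 dB.
hydraulic press: 100 − 20·log₁₀(11.8/3.1) = 100 − 11.61 = 88.39 dB.
vacuum pump: 74 − 20·log₁₀(29.8/3.1) = 74 − 19.66 = 54.34 dB.
refrigeration condenser: 85 − 20·log₁₀(39.7/3.1) = 85 − 22.15 = 62.85 dB.
Σ 10^(L/10) = 8.113e+08 → L_total = 10·log₁₀(8.113e+08) = 89.09 dB.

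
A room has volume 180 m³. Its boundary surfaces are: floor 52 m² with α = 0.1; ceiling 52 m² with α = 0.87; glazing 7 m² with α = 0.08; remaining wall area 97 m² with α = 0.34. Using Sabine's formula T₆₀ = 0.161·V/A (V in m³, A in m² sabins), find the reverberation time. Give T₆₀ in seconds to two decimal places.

Total absorption A = 52·0.1 + 52·0.87 + 7·0.08 + 97·0.34 = 83.98 m² sabins.
T₆₀ = 0.161·V/A = 0.161·180/83.98 = 0.345 s.

0.35 s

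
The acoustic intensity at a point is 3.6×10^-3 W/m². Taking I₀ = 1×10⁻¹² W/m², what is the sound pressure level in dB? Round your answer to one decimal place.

Dividing by I₀ shifts the exponent by 12: I/I₀ = 3.6×10^9.
L = 10·(0.5563 + 9) = 95.56 dB.

95.6 dB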